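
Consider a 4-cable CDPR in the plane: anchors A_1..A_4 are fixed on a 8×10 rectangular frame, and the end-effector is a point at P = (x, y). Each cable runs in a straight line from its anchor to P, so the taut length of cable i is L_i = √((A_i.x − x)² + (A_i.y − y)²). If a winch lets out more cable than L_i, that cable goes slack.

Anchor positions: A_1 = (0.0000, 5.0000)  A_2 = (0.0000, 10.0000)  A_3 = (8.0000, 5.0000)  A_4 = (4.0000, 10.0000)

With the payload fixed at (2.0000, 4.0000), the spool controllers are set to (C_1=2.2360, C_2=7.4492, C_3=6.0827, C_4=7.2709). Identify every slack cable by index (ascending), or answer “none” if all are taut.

i=1: geometric 2.2361 vs commanded 2.2360 ⇒ taut
i=2: geometric 6.3246 vs commanded 7.4492 ⇒ slack
i=3: geometric 6.0828 vs commanded 6.0827 ⇒ taut
i=4: geometric 6.3246 vs commanded 7.2709 ⇒ slack

2, 4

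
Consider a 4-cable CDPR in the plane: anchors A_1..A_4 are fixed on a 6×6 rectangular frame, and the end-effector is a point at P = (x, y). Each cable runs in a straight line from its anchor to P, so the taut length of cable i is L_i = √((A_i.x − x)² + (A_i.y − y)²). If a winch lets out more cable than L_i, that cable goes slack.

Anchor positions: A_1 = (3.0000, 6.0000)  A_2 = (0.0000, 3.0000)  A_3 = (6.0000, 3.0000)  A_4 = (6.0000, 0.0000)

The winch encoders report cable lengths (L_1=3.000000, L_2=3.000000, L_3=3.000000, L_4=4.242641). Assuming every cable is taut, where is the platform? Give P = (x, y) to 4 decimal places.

(3.0000, 3.0000)

circle eqns → linear via eq_j − eq_1; set q_j = A_j·A_j − L_j²
q_1 = 9.0000+36.0000−9.0000 = 36.0000
6.0000·x + 6.0000·y = q_1−q_2 = 36.0000
-6.0000·x + 6.0000·y = q_1−q_3 = 0.0000
-6.0000·x + 12.0000·y = q_1−q_4 = 18.0000
solve first two rows → x=3.0000, y=3.0000
check cable 4: ‖A_4−P‖² = 18.0000 ≈ L_4² = 18.0000 ✓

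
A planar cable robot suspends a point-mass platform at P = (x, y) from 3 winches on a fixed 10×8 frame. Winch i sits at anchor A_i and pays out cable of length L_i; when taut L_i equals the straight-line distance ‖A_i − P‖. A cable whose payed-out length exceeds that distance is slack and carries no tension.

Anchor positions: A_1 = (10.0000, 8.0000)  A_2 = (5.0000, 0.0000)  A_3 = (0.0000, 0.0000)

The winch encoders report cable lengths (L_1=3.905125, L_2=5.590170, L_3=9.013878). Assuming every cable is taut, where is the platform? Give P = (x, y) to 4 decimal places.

circle eqns → linear via eq_j − eq_1; set k_j = A_j·A_j − L_j²
k_1 = 100.0000+64.0000−15.2500 = 148.7500
10.0000·x + 16.0000·y = k_1−k_2 = 155.0000
20.0000·x + 16.0000·y = k_1−k_3 = 230.0000
solve first two rows → x=7.5000, y=5.0000

(7.5000, 5.0000)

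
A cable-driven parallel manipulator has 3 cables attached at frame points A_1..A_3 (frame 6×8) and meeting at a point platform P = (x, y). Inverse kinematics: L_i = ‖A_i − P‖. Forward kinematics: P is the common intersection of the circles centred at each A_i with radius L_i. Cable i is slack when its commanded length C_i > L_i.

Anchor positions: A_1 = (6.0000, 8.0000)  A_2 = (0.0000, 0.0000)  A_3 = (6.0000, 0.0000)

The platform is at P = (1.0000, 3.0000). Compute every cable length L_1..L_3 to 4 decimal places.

L_1 = √((6.0000−1.0000)² + (8.0000−3.0000)²) = 7.0711
L_2 = √((0.0000−1.0000)² + (0.0000−3.0000)²) = 3.1623
L_3 = √((6.0000−1.0000)² + (0.0000−3.0000)²) = 5.8310

(7.0711, 3.1623, 5.8310)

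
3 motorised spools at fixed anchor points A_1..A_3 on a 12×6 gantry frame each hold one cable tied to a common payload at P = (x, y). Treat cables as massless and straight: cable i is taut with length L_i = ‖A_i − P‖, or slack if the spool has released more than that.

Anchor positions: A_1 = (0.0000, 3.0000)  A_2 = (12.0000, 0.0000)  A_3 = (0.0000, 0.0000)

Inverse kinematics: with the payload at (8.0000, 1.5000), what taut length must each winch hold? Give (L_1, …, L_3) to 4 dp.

(8.1394, 4.2720, 8.1394)

cable 1: Δx=-8.0000, Δy=1.5000; L_1 = √(Δx²+Δy²) = 8.1394
cable 2: Δx=4.0000, Δy=-1.5000; L_2 = √(Δx²+Δy²) = 4.2720
cable 3: Δx=-8.0000, Δy=-1.5000; L_3 = √(Δx²+Δy²) = 8.1394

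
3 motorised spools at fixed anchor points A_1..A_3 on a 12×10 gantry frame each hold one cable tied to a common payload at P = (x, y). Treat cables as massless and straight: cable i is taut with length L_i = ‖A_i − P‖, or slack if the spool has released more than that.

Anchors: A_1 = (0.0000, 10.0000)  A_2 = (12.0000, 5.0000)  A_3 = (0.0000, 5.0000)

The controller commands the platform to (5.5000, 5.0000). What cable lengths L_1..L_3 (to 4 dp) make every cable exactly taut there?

L_1: Δ = A_1−P = (-5.5000, 5.0000) → ‖Δ‖ = √55.2500 = 7.4330
L_2: Δ = A_2−P = (6.5000, 0.0000) → ‖Δ‖ = √42.2500 = 6.5000
L_3: Δ = A_3−P = (-5.5000, 0.0000) → ‖Δ‖ = √30.2500 = 5.5000

(7.4330, 6.5000, 5.5000)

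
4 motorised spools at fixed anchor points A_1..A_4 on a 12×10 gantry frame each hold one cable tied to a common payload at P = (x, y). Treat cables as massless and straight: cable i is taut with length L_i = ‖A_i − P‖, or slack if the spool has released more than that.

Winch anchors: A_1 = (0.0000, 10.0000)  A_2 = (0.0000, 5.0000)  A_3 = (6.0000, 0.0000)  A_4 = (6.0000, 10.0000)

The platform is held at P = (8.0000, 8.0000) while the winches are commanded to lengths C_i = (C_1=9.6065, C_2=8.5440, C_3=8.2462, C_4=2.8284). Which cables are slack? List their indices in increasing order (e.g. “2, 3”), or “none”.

1

cable 1: √((-8.0000)²+(2.0000)²)=8.2462, C_1=9.6065: slack
cable 2: √((-8.0000)²+(-3.0000)²)=8.5440, C_2=8.5440: taut
cable 3: √((-2.0000)²+(-8.0000)²)=8.2462, C_3=8.2462: taut
cable 4: √((-2.0000)²+(2.0000)²)=2.8284, C_4=2.8284: taut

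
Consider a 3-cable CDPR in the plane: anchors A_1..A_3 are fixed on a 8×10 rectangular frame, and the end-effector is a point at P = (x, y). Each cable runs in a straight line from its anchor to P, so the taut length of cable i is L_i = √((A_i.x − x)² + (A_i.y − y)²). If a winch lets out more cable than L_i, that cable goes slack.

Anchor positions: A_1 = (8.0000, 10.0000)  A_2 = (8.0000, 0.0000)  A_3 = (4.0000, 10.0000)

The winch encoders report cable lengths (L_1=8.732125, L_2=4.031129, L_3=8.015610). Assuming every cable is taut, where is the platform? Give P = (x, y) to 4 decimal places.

(4.5000, 2.0000)

each cable: (A_i−P)·(A_i−P) = L_i²; let k_i = ‖A_i‖²−L_i²
k_1 = 64.0000+100.0000−76.2500 = 87.7500
row 1: 0.0000x + 20.0000y = 40.0000  (k_2=47.7500)
row 2: 8.0000x + 0.0000y = 36.0000  (k_3=51.7500)
Cramer on rows 1–2 → x = 4.5000, y = 2.0000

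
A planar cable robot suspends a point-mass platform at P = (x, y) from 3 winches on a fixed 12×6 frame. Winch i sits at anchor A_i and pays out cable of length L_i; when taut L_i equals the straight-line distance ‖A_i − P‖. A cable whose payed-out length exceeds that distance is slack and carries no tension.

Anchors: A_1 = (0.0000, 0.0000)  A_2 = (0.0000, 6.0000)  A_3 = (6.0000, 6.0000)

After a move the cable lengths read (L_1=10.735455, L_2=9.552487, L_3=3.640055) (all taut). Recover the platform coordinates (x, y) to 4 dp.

expand ‖A_i−P‖²=L_i² and subtract eq 1 (q_i ≔ ‖A_i‖²−L_i²)
q_1 = 0.0000+0.0000−115.2500 = -115.2500
eq1−eq2 → [0.0000  -12.0000]·P = -60.0000
eq1−eq3 → [-12.0000  -12.0000]·P = -174.0000
2×2 solve → P = (9.5000, 5.0000)

(9.5000, 5.0000)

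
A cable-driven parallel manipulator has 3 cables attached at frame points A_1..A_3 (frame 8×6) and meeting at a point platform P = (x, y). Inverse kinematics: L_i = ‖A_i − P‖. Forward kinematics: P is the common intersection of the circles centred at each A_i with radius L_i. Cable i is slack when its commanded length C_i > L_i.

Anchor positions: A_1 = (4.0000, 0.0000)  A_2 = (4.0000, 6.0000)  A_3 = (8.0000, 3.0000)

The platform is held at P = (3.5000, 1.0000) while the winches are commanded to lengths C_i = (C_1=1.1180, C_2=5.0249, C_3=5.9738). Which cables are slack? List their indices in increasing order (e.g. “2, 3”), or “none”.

cable 1: √((0.5000)²+(-1.0000)²)=1.1180, C_1=1.1180: taut
cable 2: √((0.5000)²+(5.0000)²)=5.0249, C_2=5.0249: taut
cable 3: √((4.5000)²+(2.0000)²)=4.9244, C_3=5.9738: slack

3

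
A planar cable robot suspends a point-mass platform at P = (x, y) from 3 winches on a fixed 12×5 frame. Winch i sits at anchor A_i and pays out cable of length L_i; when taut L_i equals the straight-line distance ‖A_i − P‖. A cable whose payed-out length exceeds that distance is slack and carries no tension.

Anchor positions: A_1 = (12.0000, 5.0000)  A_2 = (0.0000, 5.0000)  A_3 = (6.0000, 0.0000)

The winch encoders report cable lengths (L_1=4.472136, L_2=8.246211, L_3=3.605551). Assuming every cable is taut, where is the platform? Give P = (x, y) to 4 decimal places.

(8.0000, 3.0000)

circle eqns → linear via eq_j − eq_1; set k_j = A_j·A_j − L_j²
k_1 = 144.0000+25.0000−20.0000 = 149.0000
24.0000·x + 0.0000·y = k_1−k_2 = 192.0000
12.0000·x + 10.0000·y = k_1−k_3 = 126.0000
solve first two rows → x=8.0000, y=3.0000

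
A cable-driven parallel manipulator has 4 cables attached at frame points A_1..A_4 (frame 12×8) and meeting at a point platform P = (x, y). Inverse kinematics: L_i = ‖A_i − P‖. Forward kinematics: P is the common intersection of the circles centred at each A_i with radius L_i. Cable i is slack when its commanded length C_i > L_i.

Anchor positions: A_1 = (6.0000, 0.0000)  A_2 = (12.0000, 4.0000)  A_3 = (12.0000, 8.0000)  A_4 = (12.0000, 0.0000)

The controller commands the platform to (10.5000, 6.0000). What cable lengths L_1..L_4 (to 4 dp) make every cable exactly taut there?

cable 1: Δx=-4.5000, Δy=-6.0000; L_1 = √(Δx²+Δy²) = 7.5000
cable 2: Δx=1.5000, Δy=-2.0000; L_2 = √(Δx²+Δy²) = 2.5000
cable 3: Δx=1.5000, Δy=2.0000; L_3 = √(Δx²+Δy²) = 2.5000
cable 4: Δx=1.5000, Δy=-6.0000; L_4 = √(Δx²+Δy²) = 6.1847

(7.5000, 2.5000, 2.5000, 6.1847)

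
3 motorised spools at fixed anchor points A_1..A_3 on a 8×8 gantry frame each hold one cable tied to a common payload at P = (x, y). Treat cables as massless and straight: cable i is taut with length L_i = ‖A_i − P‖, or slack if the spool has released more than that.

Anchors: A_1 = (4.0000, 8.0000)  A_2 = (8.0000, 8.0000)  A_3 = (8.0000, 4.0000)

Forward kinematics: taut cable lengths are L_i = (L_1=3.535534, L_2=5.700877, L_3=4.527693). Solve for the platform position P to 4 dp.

expand ‖A_i−P‖²=L_i² and subtract eq 1 (c_i ≔ ‖A_i‖²−L_i²)
c_1 = 16.0000+64.0000−12.5000 = 67.5000
eq1−eq2 → [-8.0000  0.0000]·P = -28.0000
eq1−eq3 → [-8.0000  8.0000]·P = 8.0000
2×2 solve → P = (3.5000, 4.5000)

(3.5000, 4.5000)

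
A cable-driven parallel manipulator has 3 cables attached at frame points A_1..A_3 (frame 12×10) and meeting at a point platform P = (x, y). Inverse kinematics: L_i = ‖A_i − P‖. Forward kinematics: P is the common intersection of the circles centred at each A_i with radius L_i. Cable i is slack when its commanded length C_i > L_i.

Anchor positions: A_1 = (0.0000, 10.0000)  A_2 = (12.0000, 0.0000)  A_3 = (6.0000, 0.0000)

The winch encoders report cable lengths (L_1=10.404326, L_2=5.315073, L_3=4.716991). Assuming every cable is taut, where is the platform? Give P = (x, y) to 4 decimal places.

(8.5000, 4.0000)

each cable: (A_i−P)·(A_i−P) = L_i²; let q_i = ‖A_i‖²−L_i²
q_1 = 0.0000+100.0000−108.2500 = -8.2500
row 1: -24.0000x + 20.0000y = -124.0000  (q_2=115.7500)
row 2: -12.0000x + 20.0000y = -22.0000  (q_3=13.7500)
Cramer on rows 1–2 → x = 8.5000, y = 4.0000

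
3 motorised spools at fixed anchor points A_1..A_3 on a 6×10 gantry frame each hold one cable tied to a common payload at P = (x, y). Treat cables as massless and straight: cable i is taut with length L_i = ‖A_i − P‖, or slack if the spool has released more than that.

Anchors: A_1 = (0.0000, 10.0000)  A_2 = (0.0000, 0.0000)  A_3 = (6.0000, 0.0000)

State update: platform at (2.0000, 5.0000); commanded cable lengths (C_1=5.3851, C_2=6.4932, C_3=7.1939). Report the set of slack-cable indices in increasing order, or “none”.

cable 1: √((-2.0000)²+(5.0000)²)=5.3852, C_1=5.3851: taut
cable 2: √((-2.0000)²+(-5.0000)²)=5.3852, C_2=6.4932: slack
cable 3: √((4.0000)²+(-5.0000)²)=6.4031, C_3=7.1939: slack

2, 3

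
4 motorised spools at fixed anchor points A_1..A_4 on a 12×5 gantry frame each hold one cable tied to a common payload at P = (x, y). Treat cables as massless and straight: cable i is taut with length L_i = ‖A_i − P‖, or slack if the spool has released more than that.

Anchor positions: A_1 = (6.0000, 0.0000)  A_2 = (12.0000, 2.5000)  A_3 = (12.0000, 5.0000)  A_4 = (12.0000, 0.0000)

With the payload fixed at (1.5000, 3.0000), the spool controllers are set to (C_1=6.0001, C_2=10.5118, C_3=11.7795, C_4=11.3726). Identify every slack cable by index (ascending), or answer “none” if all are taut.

cable 1: √((4.5000)²+(-3.0000)²)=5.4083, C_1=6.0001: slack
cable 2: √((10.5000)²+(-0.5000)²)=10.5119, C_2=10.5118: taut
cable 3: √((10.5000)²+(2.0000)²)=10.6888, C_3=11.7795: slack
cable 4: √((10.5000)²+(-3.0000)²)=10.9202, C_4=11.3726: slack

1, 3, 4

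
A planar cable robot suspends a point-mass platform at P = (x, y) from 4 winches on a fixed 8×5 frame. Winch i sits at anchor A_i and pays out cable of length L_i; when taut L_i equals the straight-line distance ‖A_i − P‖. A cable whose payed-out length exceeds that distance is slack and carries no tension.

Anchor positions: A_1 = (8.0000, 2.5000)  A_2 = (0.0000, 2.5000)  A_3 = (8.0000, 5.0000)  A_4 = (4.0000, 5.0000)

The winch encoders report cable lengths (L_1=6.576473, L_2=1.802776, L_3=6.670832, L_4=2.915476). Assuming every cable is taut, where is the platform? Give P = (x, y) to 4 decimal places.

(1.5000, 3.5000)

each cable: (A_i−P)·(A_i−P) = L_i²; let c_i = ‖A_i‖²−L_i²
c_1 = 64.0000+6.2500−43.2500 = 27.0000
row 1: 16.0000x + 0.0000y = 24.0000  (c_2=3.0000)
row 2: 0.0000x − 5.0000y = -17.5000  (c_3=44.5000)
row 3: 8.0000x − 5.0000y = -5.5000  (c_4=32.5000)
Cramer on rows 1–2 → x = 1.5000, y = 3.5000
check cable 4: ‖A_4−P‖² = 8.5000 ≈ L_4² = 8.5000 ✓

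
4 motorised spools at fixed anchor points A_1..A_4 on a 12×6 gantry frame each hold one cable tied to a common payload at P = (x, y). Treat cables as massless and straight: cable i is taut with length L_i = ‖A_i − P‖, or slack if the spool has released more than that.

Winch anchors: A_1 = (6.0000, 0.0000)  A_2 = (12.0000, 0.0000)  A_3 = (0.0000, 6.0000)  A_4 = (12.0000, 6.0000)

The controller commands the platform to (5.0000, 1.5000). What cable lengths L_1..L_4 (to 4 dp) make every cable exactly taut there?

cable 1: Δx=1.0000, Δy=-1.5000; L_1 = √(Δx²+Δy²) = 1.8028
cable 2: Δx=7.0000, Δy=-1.5000; L_2 = √(Δx²+Δy²) = 7.1589
cable 3: Δx=-5.0000, Δy=4.5000; L_3 = √(Δx²+Δy²) = 6.7268
cable 4: Δx=7.0000, Δy=4.5000; L_4 = √(Δx²+Δy²) = 8.3217

(1.8028, 7.1589, 6.7268, 8.3217)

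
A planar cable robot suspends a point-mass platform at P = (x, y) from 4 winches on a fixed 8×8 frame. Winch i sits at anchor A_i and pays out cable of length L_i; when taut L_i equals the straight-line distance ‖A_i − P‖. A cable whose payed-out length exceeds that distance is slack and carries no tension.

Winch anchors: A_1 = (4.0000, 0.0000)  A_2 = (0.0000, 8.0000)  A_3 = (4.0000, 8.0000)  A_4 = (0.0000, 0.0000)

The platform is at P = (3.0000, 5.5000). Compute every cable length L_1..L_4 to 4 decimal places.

L_1 = √((4.0000−3.0000)² + (0.0000−5.5000)²) = 5.5902
L_2 = √((0.0000−3.0000)² + (8.0000−5.5000)²) = 3.9051
L_3 = √((4.0000−3.0000)² + (8.0000−5.5000)²) = 2.6926
L_4 = √((0.0000−3.0000)² + (0.0000−5.5000)²) = 6.2650

(5.5902, 3.9051, 2.6926, 6.2650)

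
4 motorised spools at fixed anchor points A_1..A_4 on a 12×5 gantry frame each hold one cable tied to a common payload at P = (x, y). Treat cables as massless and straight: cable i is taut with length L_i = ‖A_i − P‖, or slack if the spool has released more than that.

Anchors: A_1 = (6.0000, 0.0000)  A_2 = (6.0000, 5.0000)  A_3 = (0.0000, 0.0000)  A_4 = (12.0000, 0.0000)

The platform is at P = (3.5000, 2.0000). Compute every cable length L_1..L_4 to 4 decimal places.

cable 1: Δx=2.5000, Δy=-2.0000; L_1 = √(Δx²+Δy²) = 3.2016
cable 2: Δx=2.5000, Δy=3.0000; L_2 = √(Δx²+Δy²) = 3.9051
cable 3: Δx=-3.5000, Δy=-2.0000; L_3 = √(Δx²+Δy²) = 4.0311
cable 4: Δx=8.5000, Δy=-2.0000; L_4 = √(Δx²+Δy²) = 8.7321

(3.2016, 3.9051, 4.0311, 8.7321)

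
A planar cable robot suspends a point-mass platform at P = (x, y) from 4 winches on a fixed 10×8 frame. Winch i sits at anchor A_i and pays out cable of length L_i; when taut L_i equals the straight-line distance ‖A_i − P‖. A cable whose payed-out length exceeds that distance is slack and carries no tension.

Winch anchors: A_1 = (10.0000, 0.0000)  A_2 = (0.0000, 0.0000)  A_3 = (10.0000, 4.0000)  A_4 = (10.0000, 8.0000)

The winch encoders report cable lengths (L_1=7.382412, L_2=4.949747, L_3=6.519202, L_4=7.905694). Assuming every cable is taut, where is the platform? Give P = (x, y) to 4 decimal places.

circle eqns → linear via eq_j − eq_1; set k_j = A_j·A_j − L_j²
k_1 = 100.0000+0.0000−54.5000 = 45.5000
20.0000·x + 0.0000·y = k_1−k_2 = 70.0000
0.0000·x − 8.0000·y = k_1−k_3 = -28.0000
0.0000·x − 16.0000·y = k_1−k_4 = -56.0000
solve first two rows → x=3.5000, y=3.5000
check cable 4: ‖A_4−P‖² = 62.5000 ≈ L_4² = 62.5000 ✓

(3.5000, 3.5000)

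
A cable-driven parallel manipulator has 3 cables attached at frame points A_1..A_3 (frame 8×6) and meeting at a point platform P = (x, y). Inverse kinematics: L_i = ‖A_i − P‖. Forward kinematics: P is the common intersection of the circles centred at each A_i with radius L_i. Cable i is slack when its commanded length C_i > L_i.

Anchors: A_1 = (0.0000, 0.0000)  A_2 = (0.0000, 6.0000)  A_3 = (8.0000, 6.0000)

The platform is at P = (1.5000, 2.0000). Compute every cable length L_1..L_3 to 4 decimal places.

L_1: Δ = A_1−P = (-1.5000, -2.0000) → ‖Δ‖ = √6.2500 = 2.5000
L_2: Δ = A_2−P = (-1.5000, 4.0000) → ‖Δ‖ = √18.2500 = 4.2720
L_3: Δ = A_3−P = (6.5000, 4.0000) → ‖Δ‖ = √58.2500 = 7.6322

(2.5000, 4.2720, 7.6322)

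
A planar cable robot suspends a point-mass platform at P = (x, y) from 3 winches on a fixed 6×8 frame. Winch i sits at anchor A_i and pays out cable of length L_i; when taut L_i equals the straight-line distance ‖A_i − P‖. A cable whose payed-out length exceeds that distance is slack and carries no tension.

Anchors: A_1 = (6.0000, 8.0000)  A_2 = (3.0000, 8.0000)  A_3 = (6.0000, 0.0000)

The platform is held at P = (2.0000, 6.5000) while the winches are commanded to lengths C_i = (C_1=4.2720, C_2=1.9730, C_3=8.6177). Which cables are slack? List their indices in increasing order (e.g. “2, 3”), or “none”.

2, 3

i=1: geometric 4.2720 vs commanded 4.2720 ⇒ taut
i=2: geometric 1.8028 vs commanded 1.9730 ⇒ slack
i=3: geometric 7.6322 vs commanded 8.6177 ⇒ slack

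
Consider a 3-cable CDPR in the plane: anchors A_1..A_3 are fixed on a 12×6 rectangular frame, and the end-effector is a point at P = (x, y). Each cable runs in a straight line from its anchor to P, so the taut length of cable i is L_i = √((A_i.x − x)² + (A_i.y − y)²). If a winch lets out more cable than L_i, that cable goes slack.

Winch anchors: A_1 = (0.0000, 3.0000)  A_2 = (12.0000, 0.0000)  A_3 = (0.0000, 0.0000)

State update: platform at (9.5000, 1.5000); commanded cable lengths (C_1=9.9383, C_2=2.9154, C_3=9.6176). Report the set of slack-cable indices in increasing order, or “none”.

1

cable 1: L_1 = ‖A_1−P‖ = 9.6177;  C_1 = 9.9383 → slack
cable 2: L_2 = ‖A_2−P‖ = 2.9155;  C_2 = 2.9154 → taut
cable 3: L_3 = ‖A_3−P‖ = 9.6177;  C_3 = 9.6176 → taut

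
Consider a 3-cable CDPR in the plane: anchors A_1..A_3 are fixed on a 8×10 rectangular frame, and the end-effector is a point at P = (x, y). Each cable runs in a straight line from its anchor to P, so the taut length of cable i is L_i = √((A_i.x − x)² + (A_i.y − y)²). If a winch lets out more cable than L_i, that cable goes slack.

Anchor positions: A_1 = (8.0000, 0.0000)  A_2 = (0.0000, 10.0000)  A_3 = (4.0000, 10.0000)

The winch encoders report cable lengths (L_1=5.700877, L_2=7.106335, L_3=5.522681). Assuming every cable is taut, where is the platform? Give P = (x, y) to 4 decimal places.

(4.5000, 4.5000)

each cable: (A_i−P)·(A_i−P) = L_i²; let q_i = ‖A_i‖²−L_i²
q_1 = 64.0000+0.0000−32.5000 = 31.5000
row 1: 16.0000x − 20.0000y = -18.0000  (q_2=49.5000)
row 2: 8.0000x − 20.0000y = -54.0000  (q_3=85.5000)
Cramer on rows 1–2 → x = 4.5000, y = 4.5000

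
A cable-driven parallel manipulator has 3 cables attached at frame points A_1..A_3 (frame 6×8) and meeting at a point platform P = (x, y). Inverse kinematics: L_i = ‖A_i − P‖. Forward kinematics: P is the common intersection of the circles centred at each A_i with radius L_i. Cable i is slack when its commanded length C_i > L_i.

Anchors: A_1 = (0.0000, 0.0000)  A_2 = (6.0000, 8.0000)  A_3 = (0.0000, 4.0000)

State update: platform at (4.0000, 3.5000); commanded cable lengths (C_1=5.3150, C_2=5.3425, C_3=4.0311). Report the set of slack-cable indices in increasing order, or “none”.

2

cable 1: √((-4.0000)²+(-3.5000)²)=5.3151, C_1=5.3150: taut
cable 2: √((2.0000)²+(4.5000)²)=4.9244, C_2=5.3425: slack
cable 3: √((-4.0000)²+(0.5000)²)=4.0311, C_3=4.0311: taut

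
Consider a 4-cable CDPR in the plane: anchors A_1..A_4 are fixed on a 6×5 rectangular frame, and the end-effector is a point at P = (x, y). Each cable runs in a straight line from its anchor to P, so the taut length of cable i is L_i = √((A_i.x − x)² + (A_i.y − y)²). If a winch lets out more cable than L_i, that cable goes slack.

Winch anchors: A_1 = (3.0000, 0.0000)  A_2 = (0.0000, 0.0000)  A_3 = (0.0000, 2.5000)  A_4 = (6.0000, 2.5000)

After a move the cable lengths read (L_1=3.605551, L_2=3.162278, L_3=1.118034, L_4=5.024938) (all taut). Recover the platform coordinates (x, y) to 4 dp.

(1.0000, 3.0000)

each cable: (A_i−P)·(A_i−P) = L_i²; let c_i = ‖A_i‖²−L_i²
c_1 = 9.0000+0.0000−13.0000 = -4.0000
row 1: 6.0000x + 0.0000y = 6.0000  (c_2=-10.0000)
row 2: 6.0000x − 5.0000y = -9.0000  (c_3=5.0000)
row 3: -6.0000x − 5.0000y = -21.0000  (c_4=17.0000)
Cramer on rows 1–2 → x = 1.0000, y = 3.0000
check cable 4: ‖A_4−P‖² = 25.2500 ≈ L_4² = 25.2500 ✓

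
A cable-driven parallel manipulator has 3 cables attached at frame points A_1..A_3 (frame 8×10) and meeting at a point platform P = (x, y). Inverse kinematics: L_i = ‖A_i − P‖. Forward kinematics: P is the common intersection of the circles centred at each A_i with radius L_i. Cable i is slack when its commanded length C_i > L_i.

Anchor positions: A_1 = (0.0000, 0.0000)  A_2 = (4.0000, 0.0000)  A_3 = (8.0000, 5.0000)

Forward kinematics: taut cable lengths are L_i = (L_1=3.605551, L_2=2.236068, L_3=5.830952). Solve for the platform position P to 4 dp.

each cable: (A_i−P)·(A_i−P) = L_i²; let k_i = ‖A_i‖²−L_i²
k_1 = 0.0000+0.0000−13.0000 = -13.0000
row 1: -8.0000x + 0.0000y = -24.0000  (k_2=11.0000)
row 2: -16.0000x − 10.0000y = -68.0000  (k_3=55.0000)
Cramer on rows 1–2 → x = 3.0000, y = 2.0000

(3.0000, 2.0000)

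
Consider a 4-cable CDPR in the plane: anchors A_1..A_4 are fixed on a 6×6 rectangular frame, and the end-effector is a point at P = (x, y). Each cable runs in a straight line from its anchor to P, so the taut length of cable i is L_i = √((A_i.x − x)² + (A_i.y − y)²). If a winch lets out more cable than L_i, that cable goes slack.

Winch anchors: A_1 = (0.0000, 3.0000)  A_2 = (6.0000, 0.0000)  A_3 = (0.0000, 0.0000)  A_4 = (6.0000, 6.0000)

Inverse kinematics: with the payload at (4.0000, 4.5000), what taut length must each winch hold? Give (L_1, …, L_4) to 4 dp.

cable 1: Δx=-4.0000, Δy=-1.5000; L_1 = √(Δx²+Δy²) = 4.2720
cable 2: Δx=2.0000, Δy=-4.5000; L_2 = √(Δx²+Δy²) = 4.9244
cable 3: Δx=-4.0000, Δy=-4.5000; L_3 = √(Δx²+Δy²) = 6.0208
cable 4: Δx=2.0000, Δy=1.5000; L_4 = √(Δx²+Δy²) = 2.5000

(4.2720, 4.9244, 6.0208, 2.5000)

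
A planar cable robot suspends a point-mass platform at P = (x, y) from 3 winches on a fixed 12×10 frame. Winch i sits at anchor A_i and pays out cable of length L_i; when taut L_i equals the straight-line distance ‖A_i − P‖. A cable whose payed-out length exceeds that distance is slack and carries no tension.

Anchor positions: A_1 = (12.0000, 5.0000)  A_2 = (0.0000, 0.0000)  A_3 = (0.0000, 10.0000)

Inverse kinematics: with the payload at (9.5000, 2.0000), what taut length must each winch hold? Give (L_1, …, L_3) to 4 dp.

L_1 = √((12.0000−9.5000)² + (5.0000−2.0000)²) = 3.9051
L_2 = √((0.0000−9.5000)² + (0.0000−2.0000)²) = 9.7082
L_3 = √((0.0000−9.5000)² + (10.0000−2.0000)²) = 12.4197

(3.9051, 9.7082, 12.4197)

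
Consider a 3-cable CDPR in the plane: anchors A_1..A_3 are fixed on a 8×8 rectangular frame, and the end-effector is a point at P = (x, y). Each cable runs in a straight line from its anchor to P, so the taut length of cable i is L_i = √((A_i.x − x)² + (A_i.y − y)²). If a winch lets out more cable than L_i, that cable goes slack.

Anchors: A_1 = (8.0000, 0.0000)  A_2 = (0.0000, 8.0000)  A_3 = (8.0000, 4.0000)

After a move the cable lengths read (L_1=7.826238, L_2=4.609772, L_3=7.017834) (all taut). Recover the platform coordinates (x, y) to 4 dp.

(1.0000, 3.5000)

circle eqns → linear via eq_j − eq_1; set k_j = A_j·A_j − L_j²
k_1 = 64.0000+0.0000−61.2500 = 2.7500
16.0000·x − 16.0000·y = k_1−k_2 = -40.0000
0.0000·x − 8.0000·y = k_1−k_3 = -28.0000
solve first two rows → x=1.0000, y=3.5000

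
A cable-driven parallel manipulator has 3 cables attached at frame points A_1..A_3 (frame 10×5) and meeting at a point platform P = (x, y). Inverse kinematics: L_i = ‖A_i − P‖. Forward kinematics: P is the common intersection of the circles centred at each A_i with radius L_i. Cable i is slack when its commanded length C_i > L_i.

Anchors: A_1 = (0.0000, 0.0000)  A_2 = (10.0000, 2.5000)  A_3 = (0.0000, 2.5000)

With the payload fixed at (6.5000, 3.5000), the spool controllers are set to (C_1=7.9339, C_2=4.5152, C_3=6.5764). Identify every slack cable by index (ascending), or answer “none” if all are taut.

1, 2

i=1: geometric 7.3824 vs commanded 7.9339 ⇒ slack
i=2: geometric 3.6401 vs commanded 4.5152 ⇒ slack
i=3: geometric 6.5765 vs commanded 6.5764 ⇒ taut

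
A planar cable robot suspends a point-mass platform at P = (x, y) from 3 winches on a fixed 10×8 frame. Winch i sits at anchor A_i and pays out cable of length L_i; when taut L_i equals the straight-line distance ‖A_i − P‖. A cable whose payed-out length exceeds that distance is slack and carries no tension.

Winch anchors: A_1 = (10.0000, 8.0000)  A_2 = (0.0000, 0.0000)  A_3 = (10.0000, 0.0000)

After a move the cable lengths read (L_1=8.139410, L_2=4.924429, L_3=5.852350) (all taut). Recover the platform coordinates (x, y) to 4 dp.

each cable: (A_i−P)·(A_i−P) = L_i²; let q_i = ‖A_i‖²−L_i²
q_1 = 100.0000+64.0000−66.2500 = 97.7500
row 1: 20.0000x + 16.0000y = 122.0000  (q_2=-24.2500)
row 2: 0.0000x + 16.0000y = 32.0000  (q_3=65.7500)
Cramer on rows 1–2 → x = 4.5000, y = 2.0000

(4.5000, 2.0000)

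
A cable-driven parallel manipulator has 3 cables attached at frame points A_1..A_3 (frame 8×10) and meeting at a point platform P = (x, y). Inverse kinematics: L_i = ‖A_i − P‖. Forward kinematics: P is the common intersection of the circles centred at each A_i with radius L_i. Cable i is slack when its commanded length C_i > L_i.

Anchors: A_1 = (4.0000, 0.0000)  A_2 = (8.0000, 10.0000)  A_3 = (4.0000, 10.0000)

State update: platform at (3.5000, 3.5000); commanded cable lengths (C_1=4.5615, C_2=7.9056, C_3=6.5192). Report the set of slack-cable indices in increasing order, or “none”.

cable 1: √((0.5000)²+(-3.5000)²)=3.5355, C_1=4.5615: slack
cable 2: √((4.5000)²+(6.5000)²)=7.9057, C_2=7.9056: taut
cable 3: √((0.5000)²+(6.5000)²)=6.5192, C_3=6.5192: taut

1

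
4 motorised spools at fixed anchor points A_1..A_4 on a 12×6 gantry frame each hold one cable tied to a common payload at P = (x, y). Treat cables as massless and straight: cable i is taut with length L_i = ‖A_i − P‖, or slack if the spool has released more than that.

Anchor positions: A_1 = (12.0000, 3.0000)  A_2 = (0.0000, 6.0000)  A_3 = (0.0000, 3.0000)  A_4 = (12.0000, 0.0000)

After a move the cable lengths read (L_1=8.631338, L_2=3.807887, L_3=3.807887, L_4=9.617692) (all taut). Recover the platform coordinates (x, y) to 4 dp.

circle eqns → linear via eq_j − eq_1; set c_j = A_j·A_j − L_j²
c_1 = 144.0000+9.0000−74.5000 = 78.5000
24.0000·x − 6.0000·y = c_1−c_2 = 57.0000
24.0000·x + 0.0000·y = c_1−c_3 = 84.0000
0.0000·x + 6.0000·y = c_1−c_4 = 27.0000
solve first two rows → x=3.5000, y=4.5000
check cable 4: ‖A_4−P‖² = 92.5000 ≈ L_4² = 92.5000 ✓

(3.5000, 4.5000)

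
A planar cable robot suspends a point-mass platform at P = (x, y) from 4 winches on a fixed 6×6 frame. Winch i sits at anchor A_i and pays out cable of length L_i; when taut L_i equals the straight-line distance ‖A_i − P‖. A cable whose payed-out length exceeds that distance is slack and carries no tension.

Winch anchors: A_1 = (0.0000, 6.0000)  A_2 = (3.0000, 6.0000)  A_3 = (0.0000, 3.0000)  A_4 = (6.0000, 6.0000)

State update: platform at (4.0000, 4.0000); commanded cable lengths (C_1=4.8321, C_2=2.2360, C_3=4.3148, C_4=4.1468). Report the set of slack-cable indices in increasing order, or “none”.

cable 1: L_1 = ‖A_1−P‖ = 4.4721;  C_1 = 4.8321 → slack
cable 2: L_2 = ‖A_2−P‖ = 2.2361;  C_2 = 2.2360 → taut
cable 3: L_3 = ‖A_3−P‖ = 4.1231;  C_3 = 4.3148 → slack
cable 4: L_4 = ‖A_4−P‖ = 2.8284;  C_4 = 4.1468 → slack

1, 3, 4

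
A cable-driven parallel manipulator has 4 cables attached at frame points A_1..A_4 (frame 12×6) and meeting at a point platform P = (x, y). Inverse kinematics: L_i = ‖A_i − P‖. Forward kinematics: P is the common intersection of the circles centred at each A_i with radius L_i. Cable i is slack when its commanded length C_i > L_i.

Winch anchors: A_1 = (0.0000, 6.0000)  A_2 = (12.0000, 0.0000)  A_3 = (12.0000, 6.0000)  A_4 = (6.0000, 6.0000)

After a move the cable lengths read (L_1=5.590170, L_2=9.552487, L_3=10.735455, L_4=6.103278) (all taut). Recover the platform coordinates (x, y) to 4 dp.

expand ‖A_i−P‖²=L_i² and subtract eq 1 (q_i ≔ ‖A_i‖²−L_i²)
q_1 = 0.0000+36.0000−31.2500 = 4.7500
eq1−eq2 → [-24.0000  12.0000]·P = -48.0000
eq1−eq3 → [-24.0000  0.0000]·P = -60.0000
eq1−eq4 → [-12.0000  0.0000]·P = -30.0000
2×2 solve → P = (2.5000, 1.0000)
check cable 4: ‖A_4−P‖² = 37.2500 ≈ L_4² = 37.2500 ✓

(2.5000, 1.0000)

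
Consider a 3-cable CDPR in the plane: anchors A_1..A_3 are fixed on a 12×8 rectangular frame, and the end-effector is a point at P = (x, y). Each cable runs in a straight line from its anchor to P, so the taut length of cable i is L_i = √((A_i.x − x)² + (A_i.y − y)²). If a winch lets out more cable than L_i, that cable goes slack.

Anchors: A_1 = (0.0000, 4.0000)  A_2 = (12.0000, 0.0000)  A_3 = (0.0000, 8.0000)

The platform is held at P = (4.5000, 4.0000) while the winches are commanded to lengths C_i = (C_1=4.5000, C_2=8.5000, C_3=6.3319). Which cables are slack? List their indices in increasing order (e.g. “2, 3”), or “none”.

3

cable 1: √((-4.5000)²+(0.0000)²)=4.5000, C_1=4.5000: taut
cable 2: √((7.5000)²+(-4.0000)²)=8.5000, C_2=8.5000: taut
cable 3: √((-4.5000)²+(4.0000)²)=6.0208, C_3=6.3319: slack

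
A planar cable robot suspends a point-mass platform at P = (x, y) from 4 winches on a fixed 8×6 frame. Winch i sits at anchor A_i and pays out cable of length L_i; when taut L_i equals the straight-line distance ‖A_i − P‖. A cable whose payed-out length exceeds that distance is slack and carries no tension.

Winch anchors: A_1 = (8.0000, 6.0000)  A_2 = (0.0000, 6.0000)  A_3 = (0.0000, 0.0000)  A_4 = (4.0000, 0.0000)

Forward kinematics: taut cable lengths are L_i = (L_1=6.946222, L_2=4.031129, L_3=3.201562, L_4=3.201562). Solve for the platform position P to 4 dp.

(2.0000, 2.5000)

each cable: (A_i−P)·(A_i−P) = L_i²; let q_i = ‖A_i‖²−L_i²
q_1 = 64.0000+36.0000−48.2500 = 51.7500
row 1: 16.0000x + 0.0000y = 32.0000  (q_2=19.7500)
row 2: 16.0000x + 12.0000y = 62.0000  (q_3=-10.2500)
row 3: 8.0000x + 12.0000y = 46.0000  (q_4=5.7500)
Cramer on rows 1–2 → x = 2.0000, y = 2.5000
check cable 4: ‖A_4−P‖² = 10.2500 ≈ L_4² = 10.2500 ✓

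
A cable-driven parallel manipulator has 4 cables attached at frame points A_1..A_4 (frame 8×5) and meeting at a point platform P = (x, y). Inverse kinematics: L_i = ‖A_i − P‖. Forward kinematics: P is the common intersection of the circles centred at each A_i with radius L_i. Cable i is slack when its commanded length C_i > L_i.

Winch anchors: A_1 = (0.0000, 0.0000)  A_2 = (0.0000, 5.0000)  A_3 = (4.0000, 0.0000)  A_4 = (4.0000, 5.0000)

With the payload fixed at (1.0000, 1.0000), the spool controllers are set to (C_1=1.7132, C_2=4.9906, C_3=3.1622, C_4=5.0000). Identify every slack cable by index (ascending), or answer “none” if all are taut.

i=1: geometric 1.4142 vs commanded 1.7132 ⇒ slack
i=2: geometric 4.1231 vs commanded 4.9906 ⇒ slack
i=3: geometric 3.1623 vs commanded 3.1622 ⇒ taut
i=4: geometric 5.0000 vs commanded 5.0000 ⇒ taut

1, 2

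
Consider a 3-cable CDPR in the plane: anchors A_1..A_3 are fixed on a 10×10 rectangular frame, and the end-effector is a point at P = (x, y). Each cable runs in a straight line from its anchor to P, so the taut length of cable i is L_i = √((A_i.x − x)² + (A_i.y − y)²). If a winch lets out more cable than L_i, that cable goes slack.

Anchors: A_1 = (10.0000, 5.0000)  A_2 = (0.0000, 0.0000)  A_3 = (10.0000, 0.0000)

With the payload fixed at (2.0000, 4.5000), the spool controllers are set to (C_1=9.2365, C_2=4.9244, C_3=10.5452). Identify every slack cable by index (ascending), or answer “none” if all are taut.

cable 1: L_1 = ‖A_1−P‖ = 8.0156;  C_1 = 9.2365 → slack
cable 2: L_2 = ‖A_2−P‖ = 4.9244;  C_2 = 4.9244 → taut
cable 3: L_3 = ‖A_3−P‖ = 9.1788;  C_3 = 10.5452 → slack

1, 3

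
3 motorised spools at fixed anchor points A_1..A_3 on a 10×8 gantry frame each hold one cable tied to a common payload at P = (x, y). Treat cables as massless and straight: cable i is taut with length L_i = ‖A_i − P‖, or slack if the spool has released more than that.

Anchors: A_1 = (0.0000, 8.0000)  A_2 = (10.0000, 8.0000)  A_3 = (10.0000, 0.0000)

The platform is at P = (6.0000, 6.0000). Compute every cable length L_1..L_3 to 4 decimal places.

L_1: Δ = A_1−P = (-6.0000, 2.0000) → ‖Δ‖ = √40.0000 = 6.3246
L_2: Δ = A_2−P = (4.0000, 2.0000) → ‖Δ‖ = √20.0000 = 4.4721
L_3: Δ = A_3−P = (4.0000, -6.0000) → ‖Δ‖ = √52.0000 = 7.2111

(6.3246, 4.4721, 7.2111)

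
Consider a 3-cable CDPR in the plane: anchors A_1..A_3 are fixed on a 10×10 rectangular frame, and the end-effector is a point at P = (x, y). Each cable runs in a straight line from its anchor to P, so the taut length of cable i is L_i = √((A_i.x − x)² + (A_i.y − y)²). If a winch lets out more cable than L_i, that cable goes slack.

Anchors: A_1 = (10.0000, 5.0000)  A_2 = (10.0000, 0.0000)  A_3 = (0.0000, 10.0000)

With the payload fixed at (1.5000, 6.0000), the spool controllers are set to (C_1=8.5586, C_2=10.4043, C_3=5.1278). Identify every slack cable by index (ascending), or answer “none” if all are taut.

i=1: geometric 8.5586 vs commanded 8.5586 ⇒ taut
i=2: geometric 10.4043 vs commanded 10.4043 ⇒ taut
i=3: geometric 4.2720 vs commanded 5.1278 ⇒ slack

3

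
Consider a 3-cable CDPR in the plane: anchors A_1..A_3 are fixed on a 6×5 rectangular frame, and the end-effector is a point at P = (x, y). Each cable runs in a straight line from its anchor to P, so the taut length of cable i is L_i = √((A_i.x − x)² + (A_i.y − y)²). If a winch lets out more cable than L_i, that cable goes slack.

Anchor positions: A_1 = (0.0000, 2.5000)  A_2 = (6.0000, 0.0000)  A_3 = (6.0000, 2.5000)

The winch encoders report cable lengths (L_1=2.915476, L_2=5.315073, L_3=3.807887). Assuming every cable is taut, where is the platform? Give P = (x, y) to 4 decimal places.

(2.5000, 4.0000)

expand ‖A_i−P‖²=L_i² and subtract eq 1 (k_i ≔ ‖A_i‖²−L_i²)
k_1 = 0.0000+6.2500−8.5000 = -2.2500
eq1−eq2 → [-12.0000  5.0000]·P = -10.0000
eq1−eq3 → [-12.0000  0.0000]·P = -30.0000
2×2 solve → P = (2.5000, 4.0000)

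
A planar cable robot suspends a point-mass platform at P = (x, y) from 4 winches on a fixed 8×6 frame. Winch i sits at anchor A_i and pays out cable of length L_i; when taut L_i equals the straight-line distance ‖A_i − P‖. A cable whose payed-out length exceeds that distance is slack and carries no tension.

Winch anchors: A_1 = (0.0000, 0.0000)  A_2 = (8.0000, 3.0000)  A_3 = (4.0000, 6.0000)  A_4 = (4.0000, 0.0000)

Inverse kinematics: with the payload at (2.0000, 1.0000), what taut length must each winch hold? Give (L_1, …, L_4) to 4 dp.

(2.2361, 6.3246, 5.3852, 2.2361)

L_1: Δ = A_1−P = (-2.0000, -1.0000) → ‖Δ‖ = √5.0000 = 2.2361
L_2: Δ = A_2−P = (6.0000, 2.0000) → ‖Δ‖ = √40.0000 = 6.3246
L_3: Δ = A_3−P = (2.0000, 5.0000) → ‖Δ‖ = √29.0000 = 5.3852
L_4: Δ = A_4−P = (2.0000, -1.0000) → ‖Δ‖ = √5.0000 = 2.2361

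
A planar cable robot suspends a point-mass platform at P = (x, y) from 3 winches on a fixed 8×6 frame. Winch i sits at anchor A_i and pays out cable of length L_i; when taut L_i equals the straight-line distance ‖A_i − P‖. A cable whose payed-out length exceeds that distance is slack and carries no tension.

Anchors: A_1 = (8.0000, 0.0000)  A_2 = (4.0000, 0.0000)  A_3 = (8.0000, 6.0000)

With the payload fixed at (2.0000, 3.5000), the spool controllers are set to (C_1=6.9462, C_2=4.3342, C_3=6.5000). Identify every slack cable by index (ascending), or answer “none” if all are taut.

2

cable 1: L_1 = ‖A_1−P‖ = 6.9462;  C_1 = 6.9462 → taut
cable 2: L_2 = ‖A_2−P‖ = 4.0311;  C_2 = 4.3342 → slack
cable 3: L_3 = ‖A_3−P‖ = 6.5000;  C_3 = 6.5000 → taut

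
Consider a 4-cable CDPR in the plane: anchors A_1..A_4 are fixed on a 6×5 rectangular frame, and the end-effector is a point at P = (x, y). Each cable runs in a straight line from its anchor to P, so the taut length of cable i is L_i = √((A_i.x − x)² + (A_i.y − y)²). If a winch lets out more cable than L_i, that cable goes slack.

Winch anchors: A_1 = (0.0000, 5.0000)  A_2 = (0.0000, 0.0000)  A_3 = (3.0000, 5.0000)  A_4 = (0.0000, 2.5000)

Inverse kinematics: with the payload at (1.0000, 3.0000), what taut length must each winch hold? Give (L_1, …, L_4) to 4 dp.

(2.2361, 3.1623, 2.8284, 1.1180)

L_1: Δ = A_1−P = (-1.0000, 2.0000) → ‖Δ‖ = √5.0000 = 2.2361
L_2: Δ = A_2−P = (-1.0000, -3.0000) → ‖Δ‖ = √10.0000 = 3.1623
L_3: Δ = A_3−P = (2.0000, 2.0000) → ‖Δ‖ = √8.0000 = 2.8284
L_4: Δ = A_4−P = (-1.0000, -0.5000) → ‖Δ‖ = √1.2500 = 1.1180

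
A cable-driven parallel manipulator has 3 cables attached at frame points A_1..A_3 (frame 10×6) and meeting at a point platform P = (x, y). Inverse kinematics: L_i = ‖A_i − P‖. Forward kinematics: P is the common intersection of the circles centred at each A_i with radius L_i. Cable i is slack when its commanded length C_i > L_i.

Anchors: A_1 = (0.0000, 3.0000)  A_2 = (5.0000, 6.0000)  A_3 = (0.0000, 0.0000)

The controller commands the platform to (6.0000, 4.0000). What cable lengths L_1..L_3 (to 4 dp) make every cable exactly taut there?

L_1: Δ = A_1−P = (-6.0000, -1.0000) → ‖Δ‖ = √37.0000 = 6.0828
L_2: Δ = A_2−P = (-1.0000, 2.0000) → ‖Δ‖ = √5.0000 = 2.2361
L_3: Δ = A_3−P = (-6.0000, -4.0000) → ‖Δ‖ = √52.0000 = 7.2111

(6.0828, 2.2361, 7.2111)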